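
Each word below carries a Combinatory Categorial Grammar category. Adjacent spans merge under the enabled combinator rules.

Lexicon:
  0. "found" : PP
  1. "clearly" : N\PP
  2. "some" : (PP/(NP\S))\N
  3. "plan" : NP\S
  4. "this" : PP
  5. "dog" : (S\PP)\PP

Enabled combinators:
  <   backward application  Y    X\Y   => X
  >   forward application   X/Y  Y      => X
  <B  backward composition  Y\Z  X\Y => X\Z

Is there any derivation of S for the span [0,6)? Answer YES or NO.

YES

[0,6] S   <
  [0,4] PP   >
    [0,3] PP/(NP\S)   <
      [0,2] N   <
        [0,1] "found" : PP
        [1,2] "clearly" : N\PP
      [2,3] "some" : (PP/(NP\S))\N
    [3,4] "plan" : NP\S
  [4,6] S\PP   <
    [4,5] "this" : PP
    [5,6] "dog" : (S\PP)\PP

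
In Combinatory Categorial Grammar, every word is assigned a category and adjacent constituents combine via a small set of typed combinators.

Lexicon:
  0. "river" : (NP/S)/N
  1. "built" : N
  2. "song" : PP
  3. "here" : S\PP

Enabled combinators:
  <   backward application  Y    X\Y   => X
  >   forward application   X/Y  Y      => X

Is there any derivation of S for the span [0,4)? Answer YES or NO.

NO

(NP/S)/N N PP S\PP
CKY chart[0,4] = {NP}; S ∉ chart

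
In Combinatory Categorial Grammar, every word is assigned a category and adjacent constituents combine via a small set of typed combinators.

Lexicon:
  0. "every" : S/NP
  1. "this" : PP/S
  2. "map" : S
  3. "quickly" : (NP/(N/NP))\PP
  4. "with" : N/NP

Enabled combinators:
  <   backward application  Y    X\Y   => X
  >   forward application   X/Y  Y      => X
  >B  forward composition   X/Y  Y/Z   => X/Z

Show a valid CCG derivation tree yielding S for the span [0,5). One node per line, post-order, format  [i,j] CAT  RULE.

[0,1] S/NP  lex  "every"
[1,2] PP/S  lex  "this"
[2,3] S  lex  "map"
[1,3] PP  >  k=2
[3,4] (NP/(N/NP))\PP  lex  "quickly"
[1,4] NP/(N/NP)  <  k=3
[4,5] N/NP  lex  "with"
[1,5] NP  >  k=4
[0,5] S  >  k=1

[0,5] S   >
  [0,1] "every" : S/NP
  [1,5] NP   >
    [1,4] NP/(N/NP)   <
      [1,3] PP   >
        [1,2] "this" : PP/S
        [2,3] "map" : S
      [3,4] "quickly" : (NP/(N/NP))\PP
    [4,5] "with" : N/NP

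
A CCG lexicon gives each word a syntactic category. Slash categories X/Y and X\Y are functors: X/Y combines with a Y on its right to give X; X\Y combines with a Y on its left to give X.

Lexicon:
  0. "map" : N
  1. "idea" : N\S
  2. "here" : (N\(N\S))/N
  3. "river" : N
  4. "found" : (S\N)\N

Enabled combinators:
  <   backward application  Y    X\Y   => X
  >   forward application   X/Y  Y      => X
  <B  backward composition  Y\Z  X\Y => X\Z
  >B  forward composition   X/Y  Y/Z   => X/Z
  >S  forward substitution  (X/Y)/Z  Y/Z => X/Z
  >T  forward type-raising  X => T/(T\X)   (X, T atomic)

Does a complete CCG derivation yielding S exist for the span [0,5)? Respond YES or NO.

YES

[0,5] S   <
  [0,1] "map" : N
  [1,5] S\N   <
    [1,4] N   <
      [1,2] "idea" : N\S
      [2,4] N\(N\S)   >
        [2,3] "here" : (N\(N\S))/N
        [3,4] "river" : N
    [4,5] "found" : (S\N)\N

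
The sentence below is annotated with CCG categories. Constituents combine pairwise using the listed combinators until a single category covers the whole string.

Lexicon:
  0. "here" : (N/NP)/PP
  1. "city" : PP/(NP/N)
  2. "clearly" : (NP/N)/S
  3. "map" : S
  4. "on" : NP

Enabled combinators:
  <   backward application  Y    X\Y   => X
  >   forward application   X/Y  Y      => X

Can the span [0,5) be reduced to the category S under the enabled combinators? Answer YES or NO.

(N/NP)/PP PP/(NP/N) (NP/N)/S S NP
CKY chart[0,5] = {N}; S ∉ chart

NO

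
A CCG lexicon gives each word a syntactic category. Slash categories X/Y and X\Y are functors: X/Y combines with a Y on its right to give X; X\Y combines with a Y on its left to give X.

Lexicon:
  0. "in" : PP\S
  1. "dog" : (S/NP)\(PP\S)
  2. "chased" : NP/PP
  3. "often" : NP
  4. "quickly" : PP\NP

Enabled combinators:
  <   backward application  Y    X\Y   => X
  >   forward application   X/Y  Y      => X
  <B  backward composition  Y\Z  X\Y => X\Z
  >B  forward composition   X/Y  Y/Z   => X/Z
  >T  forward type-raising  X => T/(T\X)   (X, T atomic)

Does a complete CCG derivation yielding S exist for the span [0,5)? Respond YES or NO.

YES

[0,5] S   >
  [0,3] S/PP   >B
    [0,2] S/NP   <
      [0,1] "in" : PP\S
      [1,2] "dog" : (S/NP)\(PP\S)
    [2,3] "chased" : NP/PP
  [3,5] PP   >
    [3,4] PP/(PP\NP)   >T
      [3,4] "often" : NP
    [4,5] "quickly" : PP\NP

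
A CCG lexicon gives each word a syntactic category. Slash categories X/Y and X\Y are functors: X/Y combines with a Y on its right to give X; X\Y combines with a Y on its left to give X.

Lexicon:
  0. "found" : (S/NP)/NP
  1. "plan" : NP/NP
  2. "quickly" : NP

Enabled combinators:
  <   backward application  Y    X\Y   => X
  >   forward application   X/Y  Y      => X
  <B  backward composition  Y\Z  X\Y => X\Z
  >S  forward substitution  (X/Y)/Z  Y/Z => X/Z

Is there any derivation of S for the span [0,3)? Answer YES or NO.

YES

[0,3] S   >
  [0,2] S/NP   >S
    [0,1] "found" : (S/NP)/NP
    [1,2] "plan" : NP/NP
  [2,3] "quickly" : NP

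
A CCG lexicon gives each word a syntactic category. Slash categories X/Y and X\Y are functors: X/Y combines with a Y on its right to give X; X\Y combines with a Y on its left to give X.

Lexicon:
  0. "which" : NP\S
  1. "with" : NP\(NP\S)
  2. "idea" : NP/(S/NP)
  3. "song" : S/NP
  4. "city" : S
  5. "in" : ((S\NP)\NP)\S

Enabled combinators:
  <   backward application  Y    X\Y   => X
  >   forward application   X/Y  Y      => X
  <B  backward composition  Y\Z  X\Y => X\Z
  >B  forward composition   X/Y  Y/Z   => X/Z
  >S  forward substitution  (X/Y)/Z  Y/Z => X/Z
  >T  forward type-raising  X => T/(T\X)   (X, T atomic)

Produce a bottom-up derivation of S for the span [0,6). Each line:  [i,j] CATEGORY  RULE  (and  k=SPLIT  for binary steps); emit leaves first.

[0,1] NP\S  lex  "which"
[1,2] NP\(NP\S)  lex  "with"
[0,2] NP  <  k=1
[2,3] NP/(S/NP)  lex  "idea"
[3,4] S/NP  lex  "song"
[2,4] NP  >  k=3
[4,5] S  lex  "city"
[5,6] ((S\NP)\NP)\S  lex  "in"
[4,6] (S\NP)\NP  <  k=5
[2,6] S\NP  <  k=4
[0,6] S  <  k=2

[0,6] S   <
  [0,2] NP   <
    [0,1] "which" : NP\S
    [1,2] "with" : NP\(NP\S)
  [2,6] S\NP   <
    [2,4] NP   >
      [2,3] "idea" : NP/(S/NP)
      [3,4] "song" : S/NP
    [4,6] (S\NP)\NP   <
      [4,5] "city" : S
      [5,6] "in" : ((S\NP)\NP)\S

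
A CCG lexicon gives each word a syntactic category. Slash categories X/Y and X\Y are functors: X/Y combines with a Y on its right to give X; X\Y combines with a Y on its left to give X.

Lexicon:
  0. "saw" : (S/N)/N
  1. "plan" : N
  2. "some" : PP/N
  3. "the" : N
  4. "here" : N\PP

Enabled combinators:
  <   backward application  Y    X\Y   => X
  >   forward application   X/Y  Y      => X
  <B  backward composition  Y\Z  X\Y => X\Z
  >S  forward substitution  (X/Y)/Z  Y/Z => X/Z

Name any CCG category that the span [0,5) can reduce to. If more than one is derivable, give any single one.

[0,5] S   >
  [0,2] S/N   >
    [0,1] "saw" : (S/N)/N
    [1,2] "plan" : N
  [2,5] N   <
    [2,4] PP   >
      [2,3] "some" : PP/N
      [3,4] "the" : N
    [4,5] "here" : N\PP

S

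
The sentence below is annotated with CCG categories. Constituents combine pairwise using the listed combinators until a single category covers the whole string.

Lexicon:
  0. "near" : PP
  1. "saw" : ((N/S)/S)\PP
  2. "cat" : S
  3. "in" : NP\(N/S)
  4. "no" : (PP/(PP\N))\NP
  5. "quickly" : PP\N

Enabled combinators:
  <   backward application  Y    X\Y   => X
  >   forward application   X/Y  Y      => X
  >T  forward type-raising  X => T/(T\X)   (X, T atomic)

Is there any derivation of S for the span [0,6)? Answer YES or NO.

NO

PP ((N/S)/S)\PP S NP\(N/S) (PP/(PP\N))\NP PP\N
CKY chart[0,6] = {N/(N\PP), NP/(NP\PP), PP, PP/(PP\PP), S/(S\PP)}; S ∉ chart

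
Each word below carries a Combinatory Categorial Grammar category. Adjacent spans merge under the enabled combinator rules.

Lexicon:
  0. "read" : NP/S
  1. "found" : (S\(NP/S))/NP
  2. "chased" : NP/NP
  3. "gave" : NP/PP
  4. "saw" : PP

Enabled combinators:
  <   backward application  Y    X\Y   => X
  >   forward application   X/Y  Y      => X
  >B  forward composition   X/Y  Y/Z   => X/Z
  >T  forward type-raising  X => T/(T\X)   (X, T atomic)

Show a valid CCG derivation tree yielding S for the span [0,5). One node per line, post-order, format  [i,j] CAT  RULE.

[0,5] S   <
  [0,1] "read" : NP/S
  [1,5] S\(NP/S)   >
    [1,2] "found" : (S\(NP/S))/NP
    [2,5] NP   >
      [2,4] NP/PP   >B
        [2,3] "chased" : NP/NP
        [3,4] "gave" : NP/PP
      [4,5] "saw" : PP

[0,1] NP/S  lex  "read"
[1,2] (S\(NP/S))/NP  lex  "found"
[2,3] NP/NP  lex  "chased"
[3,4] NP/PP  lex  "gave"
[2,4] NP/PP  >B  k=3
[4,5] PP  lex  "saw"
[2,5] NP  >  k=4
[1,5] S\(NP/S)  >  k=2
[0,5] S  <  k=1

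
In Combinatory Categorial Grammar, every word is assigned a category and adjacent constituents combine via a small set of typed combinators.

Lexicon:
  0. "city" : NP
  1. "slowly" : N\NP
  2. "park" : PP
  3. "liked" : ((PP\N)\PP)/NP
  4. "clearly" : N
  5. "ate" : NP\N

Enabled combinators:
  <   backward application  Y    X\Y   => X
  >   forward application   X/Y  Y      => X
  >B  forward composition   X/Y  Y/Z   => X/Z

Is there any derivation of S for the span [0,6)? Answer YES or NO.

NP N\NP PP ((PP\N)\PP)/NP N NP\N
CKY chart[0,6] = {PP}; S ∉ chart

NO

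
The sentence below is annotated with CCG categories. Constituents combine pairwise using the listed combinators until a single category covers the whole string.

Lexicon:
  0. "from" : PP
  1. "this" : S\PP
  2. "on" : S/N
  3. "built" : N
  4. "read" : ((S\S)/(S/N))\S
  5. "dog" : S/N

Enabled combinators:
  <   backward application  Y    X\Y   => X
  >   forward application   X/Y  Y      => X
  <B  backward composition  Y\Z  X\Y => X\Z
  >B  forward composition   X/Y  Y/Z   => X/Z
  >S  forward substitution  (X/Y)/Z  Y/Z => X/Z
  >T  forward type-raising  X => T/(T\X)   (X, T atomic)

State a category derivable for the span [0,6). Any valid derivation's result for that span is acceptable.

[0,6] S   <
  [0,1] "from" : PP
  [1,6] S\PP   <B
    [1,2] "this" : S\PP
    [2,6] S\S   >
      [2,5] (S\S)/(S/N)   <
        [2,4] S   >
          [2,3] "on" : S/N
          [3,4] "built" : N
        [4,5] "read" : ((S\S)/(S/N))\S
      [5,6] "dog" : S/N

S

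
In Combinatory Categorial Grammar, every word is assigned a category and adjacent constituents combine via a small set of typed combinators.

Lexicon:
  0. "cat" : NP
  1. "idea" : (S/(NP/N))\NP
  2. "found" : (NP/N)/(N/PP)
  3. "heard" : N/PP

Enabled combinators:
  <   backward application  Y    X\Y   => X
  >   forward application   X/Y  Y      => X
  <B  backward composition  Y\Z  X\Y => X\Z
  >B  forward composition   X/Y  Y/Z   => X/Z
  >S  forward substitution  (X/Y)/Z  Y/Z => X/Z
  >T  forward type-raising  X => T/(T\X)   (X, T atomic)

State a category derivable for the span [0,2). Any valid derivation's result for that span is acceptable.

S/(NP/N)

[0,4] S   >
  [0,2] S/(NP/N)   <
    [0,1] "cat" : NP
    [1,2] "idea" : (S/(NP/N))\NP
  [2,4] NP/N   >
    [2,3] "found" : (NP/N)/(N/PP)
    [3,4] "heard" : N/PP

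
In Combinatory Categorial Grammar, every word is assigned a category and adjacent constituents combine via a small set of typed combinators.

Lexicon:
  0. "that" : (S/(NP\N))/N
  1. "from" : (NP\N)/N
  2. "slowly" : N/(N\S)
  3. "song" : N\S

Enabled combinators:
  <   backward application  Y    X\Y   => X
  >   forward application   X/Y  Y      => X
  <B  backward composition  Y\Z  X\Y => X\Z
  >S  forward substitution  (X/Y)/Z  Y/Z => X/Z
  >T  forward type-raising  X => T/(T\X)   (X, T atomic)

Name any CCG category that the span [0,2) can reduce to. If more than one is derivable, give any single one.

[0,4] S   >
  [0,2] S/N   >S
    [0,1] "that" : (S/(NP\N))/N
    [1,2] "from" : (NP\N)/N
  [2,4] N   >
    [2,3] "slowly" : N/(N\S)
    [3,4] "song" : N\S

S/N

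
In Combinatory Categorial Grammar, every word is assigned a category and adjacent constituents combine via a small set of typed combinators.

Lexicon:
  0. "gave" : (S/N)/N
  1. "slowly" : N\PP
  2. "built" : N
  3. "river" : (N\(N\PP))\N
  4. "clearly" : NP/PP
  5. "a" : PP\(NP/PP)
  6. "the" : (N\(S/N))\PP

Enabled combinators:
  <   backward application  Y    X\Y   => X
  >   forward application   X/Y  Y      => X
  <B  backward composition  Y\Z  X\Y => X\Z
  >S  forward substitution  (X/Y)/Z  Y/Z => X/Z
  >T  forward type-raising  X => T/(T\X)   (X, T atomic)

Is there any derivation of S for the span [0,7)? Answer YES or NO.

NO

(S/N)/N N\PP N (N\(N\PP))\N NP/PP PP\(NP/PP) (N\(S/N))\PP
CKY chart[0,7] = {N, N/(N\N), NP/(NP\N), PP/(PP\N), S/(S\N)}; S ∉ chart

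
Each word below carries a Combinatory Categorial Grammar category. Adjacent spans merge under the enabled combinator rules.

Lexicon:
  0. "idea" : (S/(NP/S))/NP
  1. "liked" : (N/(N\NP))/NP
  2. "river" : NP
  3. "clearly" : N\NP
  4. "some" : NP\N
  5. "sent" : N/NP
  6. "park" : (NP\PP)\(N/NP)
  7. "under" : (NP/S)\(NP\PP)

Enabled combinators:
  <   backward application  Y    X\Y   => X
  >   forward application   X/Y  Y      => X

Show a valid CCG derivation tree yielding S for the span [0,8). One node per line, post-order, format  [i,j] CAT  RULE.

[0,1] (S/(NP/S))/NP  lex  "idea"
[1,2] (N/(N\NP))/NP  lex  "liked"
[2,3] NP  lex  "river"
[1,3] N/(N\NP)  >  k=2
[3,4] N\NP  lex  "clearly"
[1,4] N  >  k=3
[4,5] NP\N  lex  "some"
[1,5] NP  <  k=4
[0,5] S/(NP/S)  >  k=1
[5,6] N/NP  lex  "sent"
[6,7] (NP\PP)\(N/NP)  lex  "park"
[5,7] NP\PP  <  k=6
[7,8] (NP/S)\(NP\PP)  lex  "under"
[5,8] NP/S  <  k=7
[0,8] S  >  k=5

[0,8] S   >
  [0,5] S/(NP/S)   >
    [0,1] "idea" : (S/(NP/S))/NP
    [1,5] NP   <
      [1,4] N   >
        [1,3] N/(N\NP)   >
          [1,2] "liked" : (N/(N\NP))/NP
          [2,3] "river" : NP
        [3,4] "clearly" : N\NP
      [4,5] "some" : NP\N
  [5,8] NP/S   <
    [5,7] NP\PP   <
      [5,6] "sent" : N/NP
      [6,7] "park" : (NP\PP)\(N/NP)
    [7,8] "under" : (NP/S)\(NP\PP)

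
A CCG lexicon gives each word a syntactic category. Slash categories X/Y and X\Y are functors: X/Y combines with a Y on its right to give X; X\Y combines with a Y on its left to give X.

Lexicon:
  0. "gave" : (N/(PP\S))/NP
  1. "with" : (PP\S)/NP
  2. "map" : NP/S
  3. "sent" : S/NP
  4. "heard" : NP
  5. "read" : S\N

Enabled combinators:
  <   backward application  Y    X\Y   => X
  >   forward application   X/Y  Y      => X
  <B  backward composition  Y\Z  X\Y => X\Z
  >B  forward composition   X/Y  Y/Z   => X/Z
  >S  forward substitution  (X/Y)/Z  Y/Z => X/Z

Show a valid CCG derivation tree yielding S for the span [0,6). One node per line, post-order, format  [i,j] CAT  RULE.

[0,6] S   <
  [0,5] N   >
    [0,2] N/NP   >S
      [0,1] "gave" : (N/(PP\S))/NP
      [1,2] "with" : (PP\S)/NP
    [2,5] NP   >
      [2,3] "map" : NP/S
      [3,5] S   >
        [3,4] "sent" : S/NP
        [4,5] "heard" : NP
  [5,6] "read" : S\N

[0,1] (N/(PP\S))/NP  lex  "gave"
[1,2] (PP\S)/NP  lex  "with"
[0,2] N/NP  >S  k=1
[2,3] NP/S  lex  "map"
[3,4] S/NP  lex  "sent"
[4,5] NP  lex  "heard"
[3,5] S  >  k=4
[2,5] NP  >  k=3
[0,5] N  >  k=2
[5,6] S\N  lex  "read"
[0,6] S  <  k=5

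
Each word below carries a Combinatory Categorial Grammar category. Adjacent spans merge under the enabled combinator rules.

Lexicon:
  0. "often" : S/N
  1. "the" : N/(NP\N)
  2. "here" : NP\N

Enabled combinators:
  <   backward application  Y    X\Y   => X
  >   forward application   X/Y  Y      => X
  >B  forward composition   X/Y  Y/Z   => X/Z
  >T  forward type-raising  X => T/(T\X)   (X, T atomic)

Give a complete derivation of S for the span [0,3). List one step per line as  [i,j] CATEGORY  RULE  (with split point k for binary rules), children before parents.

[0,1] S/N  lex  "often"
[1,2] N/(NP\N)  lex  "the"
[2,3] NP\N  lex  "here"
[1,3] N  >  k=2
[0,3] S  >  k=1

[0,3] S   >
  [0,1] "often" : S/N
  [1,3] N   >
    [1,2] "the" : N/(NP\N)
    [2,3] "here" : NP\N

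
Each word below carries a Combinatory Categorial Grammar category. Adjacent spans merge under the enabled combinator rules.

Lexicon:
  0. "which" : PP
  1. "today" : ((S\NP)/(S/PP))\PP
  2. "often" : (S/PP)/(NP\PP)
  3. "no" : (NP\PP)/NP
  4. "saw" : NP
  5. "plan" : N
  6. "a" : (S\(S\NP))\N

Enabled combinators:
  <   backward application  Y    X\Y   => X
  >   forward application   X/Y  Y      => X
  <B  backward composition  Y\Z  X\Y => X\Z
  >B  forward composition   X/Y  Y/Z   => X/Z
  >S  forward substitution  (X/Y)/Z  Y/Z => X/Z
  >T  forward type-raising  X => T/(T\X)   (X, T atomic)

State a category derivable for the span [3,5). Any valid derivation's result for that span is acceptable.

NP\PP

[0,7] S   <
  [0,5] S\NP   >
    [0,2] (S\NP)/(S/PP)   <
      [0,1] "which" : PP
      [1,2] "today" : ((S\NP)/(S/PP))\PP
    [2,5] S/PP   >
      [2,3] "often" : (S/PP)/(NP\PP)
      [3,5] NP\PP   >
        [3,4] "no" : (NP\PP)/NP
        [4,5] "saw" : NP
  [5,7] S\(S\NP)   <
    [5,6] "plan" : N
    [6,7] "a" : (S\(S\NP))\N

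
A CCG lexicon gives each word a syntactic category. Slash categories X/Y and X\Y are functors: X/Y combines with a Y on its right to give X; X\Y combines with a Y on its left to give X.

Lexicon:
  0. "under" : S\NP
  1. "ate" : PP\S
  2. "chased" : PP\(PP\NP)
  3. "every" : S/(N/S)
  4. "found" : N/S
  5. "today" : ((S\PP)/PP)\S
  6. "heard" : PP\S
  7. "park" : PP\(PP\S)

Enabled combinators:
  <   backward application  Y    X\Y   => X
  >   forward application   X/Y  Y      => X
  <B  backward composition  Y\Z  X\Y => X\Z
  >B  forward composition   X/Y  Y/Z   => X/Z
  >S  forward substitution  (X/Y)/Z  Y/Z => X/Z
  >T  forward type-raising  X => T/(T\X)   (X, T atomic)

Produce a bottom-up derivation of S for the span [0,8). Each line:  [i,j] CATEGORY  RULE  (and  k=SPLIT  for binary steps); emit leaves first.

[0,8] S   <
  [0,3] PP   <
    [0,2] PP\NP   <B
      [0,1] "under" : S\NP
      [1,2] "ate" : PP\S
    [2,3] "chased" : PP\(PP\NP)
  [3,8] S\PP   >
    [3,6] (S\PP)/PP   <
      [3,5] S   >
        [3,4] "every" : S/(N/S)
        [4,5] "found" : N/S
      [5,6] "today" : ((S\PP)/PP)\S
    [6,8] PP   <
      [6,7] "heard" : PP\S
      [7,8] "park" : PP\(PP\S)

[0,1] S\NP  lex  "under"
[1,2] PP\S  lex  "ate"
[0,2] PP\NP  <B  k=1
[2,3] PP\(PP\NP)  lex  "chased"
[0,3] PP  <  k=2
[3,4] S/(N/S)  lex  "every"
[4,5] N/S  lex  "found"
[3,5] S  >  k=4
[5,6] ((S\PP)/PP)\S  lex  "today"
[3,6] (S\PP)/PP  <  k=5
[6,7] PP\S  lex  "heard"
[7,8] PP\(PP\S)  lex  "park"
[6,8] PP  <  k=7
[3,8] S\PP  >  k=6
[0,8] S  <  k=3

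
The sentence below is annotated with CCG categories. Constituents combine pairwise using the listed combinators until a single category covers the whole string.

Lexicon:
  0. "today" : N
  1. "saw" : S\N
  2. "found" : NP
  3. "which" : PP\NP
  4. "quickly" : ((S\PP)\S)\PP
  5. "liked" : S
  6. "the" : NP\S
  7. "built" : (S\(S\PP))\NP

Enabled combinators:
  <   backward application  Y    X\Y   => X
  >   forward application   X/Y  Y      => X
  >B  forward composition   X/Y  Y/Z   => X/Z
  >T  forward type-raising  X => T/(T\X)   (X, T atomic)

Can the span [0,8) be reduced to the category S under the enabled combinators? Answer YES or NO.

[0,8] S   <
  [0,5] S\PP   <
    [0,2] S   <
      [0,1] "today" : N
      [1,2] "saw" : S\N
    [2,5] (S\PP)\S   <
      [2,4] PP   >
        [2,3] PP/(PP\NP)   >T
          [2,3] "found" : NP
        [3,4] "which" : PP\NP
      [4,5] "quickly" : ((S\PP)\S)\PP
  [5,8] S\(S\PP)   <
    [5,7] NP   >
      [5,6] NP/(NP\S)   >T
        [5,6] "liked" : S
      [6,7] "the" : NP\S
    [7,8] "built" : (S\(S\PP))\NP

YES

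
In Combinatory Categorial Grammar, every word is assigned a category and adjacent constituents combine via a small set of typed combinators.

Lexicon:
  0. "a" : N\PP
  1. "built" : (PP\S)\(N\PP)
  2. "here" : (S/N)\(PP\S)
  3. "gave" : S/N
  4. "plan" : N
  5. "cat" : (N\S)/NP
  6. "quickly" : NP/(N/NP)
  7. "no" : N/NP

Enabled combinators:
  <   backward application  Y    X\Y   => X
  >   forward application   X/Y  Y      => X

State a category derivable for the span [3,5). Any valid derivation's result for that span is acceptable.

S

[0,8] S   >
  [0,3] S/N   <
    [0,2] PP\S   <
      [0,1] "a" : N\PP
      [1,2] "built" : (PP\S)\(N\PP)
    [2,3] "here" : (S/N)\(PP\S)
  [3,8] N   <
    [3,5] S   >
      [3,4] "gave" : S/N
      [4,5] "plan" : N
    [5,8] N\S   >
      [5,6] "cat" : (N\S)/NP
      [6,8] NP   >
        [6,7] "quickly" : NP/(N/NP)
        [7,8] "no" : N/NP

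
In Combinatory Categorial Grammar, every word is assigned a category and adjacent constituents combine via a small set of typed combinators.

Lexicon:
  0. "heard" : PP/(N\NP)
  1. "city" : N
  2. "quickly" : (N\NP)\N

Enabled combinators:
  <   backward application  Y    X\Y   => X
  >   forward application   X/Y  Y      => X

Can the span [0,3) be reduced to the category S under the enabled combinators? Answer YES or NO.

NO

PP/(N\NP) N (N\NP)\N
CKY chart[0,3] = {PP}; S ∉ chart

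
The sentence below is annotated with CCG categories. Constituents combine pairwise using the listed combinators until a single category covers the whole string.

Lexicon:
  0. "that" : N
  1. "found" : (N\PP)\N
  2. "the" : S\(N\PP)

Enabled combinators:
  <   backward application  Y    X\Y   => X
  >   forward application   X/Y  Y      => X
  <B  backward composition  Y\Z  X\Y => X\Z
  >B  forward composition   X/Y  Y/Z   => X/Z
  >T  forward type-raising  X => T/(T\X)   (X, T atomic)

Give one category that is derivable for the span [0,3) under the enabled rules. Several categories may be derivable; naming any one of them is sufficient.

S

[0,3] S   <
  [0,2] N\PP   <
    [0,1] "that" : N
    [1,2] "found" : (N\PP)\N
  [2,3] "the" : S\(N\PP)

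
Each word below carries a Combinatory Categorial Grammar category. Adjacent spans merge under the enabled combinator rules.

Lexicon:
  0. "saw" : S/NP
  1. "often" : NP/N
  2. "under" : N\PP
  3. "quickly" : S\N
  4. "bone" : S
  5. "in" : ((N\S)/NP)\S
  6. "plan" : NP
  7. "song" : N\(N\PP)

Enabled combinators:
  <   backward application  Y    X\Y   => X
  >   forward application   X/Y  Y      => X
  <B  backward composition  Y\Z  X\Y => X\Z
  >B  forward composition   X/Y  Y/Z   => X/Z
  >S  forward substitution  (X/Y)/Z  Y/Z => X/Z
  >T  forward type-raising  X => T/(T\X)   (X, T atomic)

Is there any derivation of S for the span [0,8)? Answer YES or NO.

[0,8] S   >
  [0,2] S/N   >B
    [0,1] "saw" : S/NP
    [1,2] "often" : NP/N
  [2,8] N   <
    [2,7] N\PP   <B
      [2,4] S\PP   <B
        [2,3] "under" : N\PP
        [3,4] "quickly" : S\N
      [4,7] N\S   >
        [4,6] (N\S)/NP   <
          [4,5] "bone" : S
          [5,6] "in" : ((N\S)/NP)\S
        [6,7] "plan" : NP
    [7,8] "song" : N\(N\PP)

YES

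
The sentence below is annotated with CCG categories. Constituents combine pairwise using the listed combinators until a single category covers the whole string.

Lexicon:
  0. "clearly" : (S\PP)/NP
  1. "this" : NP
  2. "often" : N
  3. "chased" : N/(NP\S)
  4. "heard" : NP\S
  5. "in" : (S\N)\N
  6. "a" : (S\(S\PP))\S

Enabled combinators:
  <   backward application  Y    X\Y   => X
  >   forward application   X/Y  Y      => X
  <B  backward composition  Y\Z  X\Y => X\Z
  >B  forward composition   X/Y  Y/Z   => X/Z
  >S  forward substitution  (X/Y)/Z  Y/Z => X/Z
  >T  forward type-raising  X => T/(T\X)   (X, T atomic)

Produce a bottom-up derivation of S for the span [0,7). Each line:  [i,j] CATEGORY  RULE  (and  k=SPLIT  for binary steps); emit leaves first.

[0,7] S   <
  [0,2] S\PP   >
    [0,1] "clearly" : (S\PP)/NP
    [1,2] "this" : NP
  [2,7] S\(S\PP)   <
    [2,6] S   >
      [2,3] S/(S\N)   >T
        [2,3] "often" : N
      [3,6] S\N   <
        [3,5] N   >
          [3,4] "chased" : N/(NP\S)
          [4,5] "heard" : NP\S
        [5,6] "in" : (S\N)\N
    [6,7] "a" : (S\(S\PP))\S

[0,1] (S\PP)/NP  lex  "clearly"
[1,2] NP  lex  "this"
[0,2] S\PP  >  k=1
[2,3] N  lex  "often"
[2,3] S/(S\N)  >T
[3,4] N/(NP\S)  lex  "chased"
[4,5] NP\S  lex  "heard"
[3,5] N  >  k=4
[5,6] (S\N)\N  lex  "in"
[3,6] S\N  <  k=5
[2,6] S  >  k=3
[6,7] (S\(S\PP))\S  lex  "a"
[2,7] S\(S\PP)  <  k=6
[0,7] S  <  k=2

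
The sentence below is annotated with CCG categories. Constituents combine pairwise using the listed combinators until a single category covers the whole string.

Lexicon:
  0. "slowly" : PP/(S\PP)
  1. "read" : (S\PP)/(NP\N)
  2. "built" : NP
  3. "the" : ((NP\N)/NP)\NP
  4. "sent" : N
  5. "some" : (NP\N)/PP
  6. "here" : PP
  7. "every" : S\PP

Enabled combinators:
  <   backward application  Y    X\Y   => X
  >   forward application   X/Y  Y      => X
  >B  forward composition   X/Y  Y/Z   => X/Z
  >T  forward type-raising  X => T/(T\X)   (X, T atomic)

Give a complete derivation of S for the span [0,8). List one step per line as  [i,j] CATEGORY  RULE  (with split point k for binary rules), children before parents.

[0,1] PP/(S\PP)  lex  "slowly"
[1,2] (S\PP)/(NP\N)  lex  "read"
[2,3] NP  lex  "built"
[3,4] ((NP\N)/NP)\NP  lex  "the"
[2,4] (NP\N)/NP  <  k=3
[4,5] N  lex  "sent"
[5,6] (NP\N)/PP  lex  "some"
[6,7] PP  lex  "here"
[5,7] NP\N  >  k=6
[4,7] NP  <  k=5
[2,7] NP\N  >  k=4
[1,7] S\PP  >  k=2
[0,7] PP  >  k=1
[7,8] S\PP  lex  "every"
[0,8] S  <  k=7

[0,8] S   <
  [0,7] PP   >
    [0,1] "slowly" : PP/(S\PP)
    [1,7] S\PP   >
      [1,2] "read" : (S\PP)/(NP\N)
      [2,7] NP\N   >
        [2,4] (NP\N)/NP   <
          [2,3] "built" : NP
          [3,4] "the" : ((NP\N)/NP)\NP
        [4,7] NP   <
          [4,5] "sent" : N
          [5,7] NP\N   >
            [5,6] "some" : (NP\N)/PP
            [6,7] "here" : PP
  [7,8] "every" : S\PP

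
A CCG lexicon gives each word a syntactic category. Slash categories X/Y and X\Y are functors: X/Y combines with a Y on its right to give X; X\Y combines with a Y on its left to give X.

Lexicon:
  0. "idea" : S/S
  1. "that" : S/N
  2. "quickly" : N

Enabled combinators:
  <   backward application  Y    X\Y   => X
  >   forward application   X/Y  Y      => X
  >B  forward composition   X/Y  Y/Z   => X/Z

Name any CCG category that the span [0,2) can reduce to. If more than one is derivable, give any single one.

[0,3] S   >
  [0,2] S/N   >B
    [0,1] "idea" : S/S
    [1,2] "that" : S/N
  [2,3] "quickly" : N

S/N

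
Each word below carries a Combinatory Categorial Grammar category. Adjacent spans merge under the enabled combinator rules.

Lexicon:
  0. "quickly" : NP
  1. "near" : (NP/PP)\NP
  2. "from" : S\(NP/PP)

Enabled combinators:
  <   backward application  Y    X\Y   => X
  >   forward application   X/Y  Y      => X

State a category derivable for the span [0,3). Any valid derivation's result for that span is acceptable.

S

[0,3] S   <
  [0,2] NP/PP   <
    [0,1] "quickly" : NP
    [1,2] "near" : (NP/PP)\NP
  [2,3] "from" : S\(NP/PP)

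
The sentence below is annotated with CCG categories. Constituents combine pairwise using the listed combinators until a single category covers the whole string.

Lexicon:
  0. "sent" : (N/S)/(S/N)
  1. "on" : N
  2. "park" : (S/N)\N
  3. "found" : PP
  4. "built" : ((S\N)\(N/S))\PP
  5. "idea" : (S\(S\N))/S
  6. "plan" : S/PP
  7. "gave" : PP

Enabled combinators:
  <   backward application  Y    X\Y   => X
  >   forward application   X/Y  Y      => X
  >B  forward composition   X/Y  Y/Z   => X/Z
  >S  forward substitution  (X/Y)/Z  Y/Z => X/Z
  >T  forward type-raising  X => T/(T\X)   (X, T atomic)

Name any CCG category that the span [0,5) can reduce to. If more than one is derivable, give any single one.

S\N

[0,8] S   <
  [0,5] S\N   <
    [0,3] N/S   >
      [0,1] "sent" : (N/S)/(S/N)
      [1,3] S/N   <
        [1,2] "on" : N
        [2,3] "park" : (S/N)\N
    [3,5] (S\N)\(N/S)   <
      [3,4] "found" : PP
      [4,5] "built" : ((S\N)\(N/S))\PP
  [5,8] S\(S\N)   >
    [5,6] "idea" : (S\(S\N))/S
    [6,8] S   >
      [6,7] "plan" : S/PP
      [7,8] "gave" : PP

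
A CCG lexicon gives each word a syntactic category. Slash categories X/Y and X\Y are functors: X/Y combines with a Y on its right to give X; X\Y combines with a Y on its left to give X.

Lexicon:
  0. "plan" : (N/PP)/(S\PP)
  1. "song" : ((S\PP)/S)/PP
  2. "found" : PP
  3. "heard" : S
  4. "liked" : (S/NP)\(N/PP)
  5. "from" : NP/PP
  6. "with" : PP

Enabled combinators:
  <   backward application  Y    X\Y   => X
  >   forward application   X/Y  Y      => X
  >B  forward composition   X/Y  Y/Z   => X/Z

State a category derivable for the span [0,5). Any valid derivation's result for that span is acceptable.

S/NP

[0,7] S   >
  [0,5] S/NP   <
    [0,4] N/PP   >
      [0,1] "plan" : (N/PP)/(S\PP)
      [1,4] S\PP   >
        [1,3] (S\PP)/S   >
          [1,2] "song" : ((S\PP)/S)/PP
          [2,3] "found" : PP
        [3,4] "heard" : S
    [4,5] "liked" : (S/NP)\(N/PP)
  [5,7] NP   >
    [5,6] "from" : NP/PP
    [6,7] "with" : PP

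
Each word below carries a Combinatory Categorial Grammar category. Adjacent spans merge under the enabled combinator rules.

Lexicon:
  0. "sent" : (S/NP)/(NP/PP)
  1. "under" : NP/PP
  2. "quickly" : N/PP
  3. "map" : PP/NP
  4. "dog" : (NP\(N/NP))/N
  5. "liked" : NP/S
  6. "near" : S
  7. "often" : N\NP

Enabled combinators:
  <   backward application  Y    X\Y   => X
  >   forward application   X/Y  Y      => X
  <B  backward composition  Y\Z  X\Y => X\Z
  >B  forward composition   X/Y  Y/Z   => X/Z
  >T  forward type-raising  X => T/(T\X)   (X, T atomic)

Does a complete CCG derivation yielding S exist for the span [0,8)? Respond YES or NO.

[0,8] S   >
  [0,2] S/NP   >
    [0,1] "sent" : (S/NP)/(NP/PP)
    [1,2] "under" : NP/PP
  [2,8] NP   <
    [2,4] N/NP   >B
      [2,3] "quickly" : N/PP
      [3,4] "map" : PP/NP
    [4,8] NP\(N/NP)   >
      [4,5] "dog" : (NP\(N/NP))/N
      [5,8] N   <
        [5,7] NP   >
          [5,6] "liked" : NP/S
          [6,7] "near" : S
        [7,8] "often" : N\NP

YES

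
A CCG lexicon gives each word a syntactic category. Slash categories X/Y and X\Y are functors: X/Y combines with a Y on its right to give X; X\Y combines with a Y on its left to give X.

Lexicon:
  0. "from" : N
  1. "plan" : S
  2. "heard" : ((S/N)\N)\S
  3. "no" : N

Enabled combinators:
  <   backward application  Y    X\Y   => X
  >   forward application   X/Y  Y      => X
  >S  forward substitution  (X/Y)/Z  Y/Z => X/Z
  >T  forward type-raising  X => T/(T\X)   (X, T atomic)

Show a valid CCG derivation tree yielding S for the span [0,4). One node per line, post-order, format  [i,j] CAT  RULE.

[0,1] N  lex  "from"
[1,2] S  lex  "plan"
[2,3] ((S/N)\N)\S  lex  "heard"
[1,3] (S/N)\N  <  k=2
[0,3] S/N  <  k=1
[3,4] N  lex  "no"
[0,4] S  >  k=3

[0,4] S   >
  [0,3] S/N   <
    [0,1] "from" : N
    [1,3] (S/N)\N   <
      [1,2] "plan" : S
      [2,3] "heard" : ((S/N)\N)\S
  [3,4] "no" : N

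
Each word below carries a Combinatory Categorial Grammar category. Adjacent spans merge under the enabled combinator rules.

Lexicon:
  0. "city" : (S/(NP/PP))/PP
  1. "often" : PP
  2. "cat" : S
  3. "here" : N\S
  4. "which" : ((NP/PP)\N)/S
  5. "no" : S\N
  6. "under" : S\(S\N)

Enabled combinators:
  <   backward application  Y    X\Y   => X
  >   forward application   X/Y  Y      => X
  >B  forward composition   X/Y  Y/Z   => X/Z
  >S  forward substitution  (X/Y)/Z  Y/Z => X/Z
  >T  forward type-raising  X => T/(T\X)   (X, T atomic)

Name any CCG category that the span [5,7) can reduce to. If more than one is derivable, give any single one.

S

[0,7] S   >
  [0,2] S/(NP/PP)   >
    [0,1] "city" : (S/(NP/PP))/PP
    [1,2] "often" : PP
  [2,7] NP/PP   <
    [2,4] N   <
      [2,3] "cat" : S
      [3,4] "here" : N\S
    [4,7] (NP/PP)\N   >
      [4,5] "which" : ((NP/PP)\N)/S
      [5,7] S   <
        [5,6] "no" : S\N
        [6,7] "under" : S\(S\N)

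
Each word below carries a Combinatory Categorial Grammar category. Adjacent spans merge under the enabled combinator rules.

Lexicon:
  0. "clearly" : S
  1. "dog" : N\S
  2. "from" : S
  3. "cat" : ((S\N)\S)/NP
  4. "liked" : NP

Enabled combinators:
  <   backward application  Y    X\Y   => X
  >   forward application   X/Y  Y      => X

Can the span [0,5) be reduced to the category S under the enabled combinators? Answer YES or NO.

YES

[0,5] S   <
  [0,2] N   <
    [0,1] "clearly" : S
    [1,2] "dog" : N\S
  [2,5] S\N   <
    [2,3] "from" : S
    [3,5] (S\N)\S   >
      [3,4] "cat" : ((S\N)\S)/NP
      [4,5] "liked" : NP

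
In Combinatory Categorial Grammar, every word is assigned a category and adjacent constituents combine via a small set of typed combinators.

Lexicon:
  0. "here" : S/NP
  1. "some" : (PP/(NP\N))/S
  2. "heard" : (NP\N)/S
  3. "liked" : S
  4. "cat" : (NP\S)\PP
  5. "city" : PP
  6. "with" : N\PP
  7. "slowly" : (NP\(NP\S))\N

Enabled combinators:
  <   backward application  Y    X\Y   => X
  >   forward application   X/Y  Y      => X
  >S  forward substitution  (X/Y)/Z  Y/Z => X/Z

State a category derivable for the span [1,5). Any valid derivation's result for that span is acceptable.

[0,8] S   >
  [0,1] "here" : S/NP
  [1,8] NP   <
    [1,5] NP\S   <
      [1,4] PP   >
        [1,3] PP/S   >S
          [1,2] "some" : (PP/(NP\N))/S
          [2,3] "heard" : (NP\N)/S
        [3,4] "liked" : S
      [4,5] "cat" : (NP\S)\PP
    [5,8] NP\(NP\S)   <
      [5,7] N   <
        [5,6] "city" : PP
        [6,7] "with" : N\PP
      [7,8] "slowly" : (NP\(NP\S))\N

NP\S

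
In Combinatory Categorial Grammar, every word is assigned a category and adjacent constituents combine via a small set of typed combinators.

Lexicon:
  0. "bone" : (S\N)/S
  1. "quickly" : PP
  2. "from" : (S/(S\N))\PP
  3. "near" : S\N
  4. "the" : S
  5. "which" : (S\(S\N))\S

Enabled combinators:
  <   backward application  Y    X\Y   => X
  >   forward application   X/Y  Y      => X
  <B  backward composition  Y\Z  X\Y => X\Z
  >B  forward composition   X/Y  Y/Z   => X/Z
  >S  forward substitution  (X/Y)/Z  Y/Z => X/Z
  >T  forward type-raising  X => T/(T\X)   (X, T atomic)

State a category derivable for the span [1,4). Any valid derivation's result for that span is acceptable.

S

[0,6] S   <
  [0,4] S\N   >
    [0,1] "bone" : (S\N)/S
    [1,4] S   >
      [1,3] S/(S\N)   <
        [1,2] "quickly" : PP
        [2,3] "from" : (S/(S\N))\PP
      [3,4] "near" : S\N
  [4,6] S\(S\N)   <
    [4,5] "the" : S
    [5,6] "which" : (S\(S\N))\S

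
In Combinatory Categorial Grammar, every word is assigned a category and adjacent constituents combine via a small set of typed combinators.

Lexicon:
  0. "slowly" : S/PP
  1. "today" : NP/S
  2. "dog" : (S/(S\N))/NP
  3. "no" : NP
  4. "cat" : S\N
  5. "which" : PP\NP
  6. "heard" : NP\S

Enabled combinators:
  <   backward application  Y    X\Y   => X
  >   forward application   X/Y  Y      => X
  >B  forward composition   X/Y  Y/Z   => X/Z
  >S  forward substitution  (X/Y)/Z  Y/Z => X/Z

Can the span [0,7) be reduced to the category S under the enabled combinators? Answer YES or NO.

S/PP NP/S (S/(S\N))/NP NP S\N PP\NP NP\S
CKY chart[0,7] = {NP}; S ∉ chart

NO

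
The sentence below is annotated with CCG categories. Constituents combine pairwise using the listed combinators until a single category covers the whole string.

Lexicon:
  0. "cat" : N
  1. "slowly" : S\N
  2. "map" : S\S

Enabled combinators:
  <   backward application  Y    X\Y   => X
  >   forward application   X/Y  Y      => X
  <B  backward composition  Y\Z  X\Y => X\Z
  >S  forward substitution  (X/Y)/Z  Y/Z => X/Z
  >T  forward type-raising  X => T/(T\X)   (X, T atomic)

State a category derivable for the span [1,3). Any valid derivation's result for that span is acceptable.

[0,3] S   >
  [0,1] S/(S\N)   >T
    [0,1] "cat" : N
  [1,3] S\N   <B
    [1,2] "slowly" : S\N
    [2,3] "map" : S\S

S\N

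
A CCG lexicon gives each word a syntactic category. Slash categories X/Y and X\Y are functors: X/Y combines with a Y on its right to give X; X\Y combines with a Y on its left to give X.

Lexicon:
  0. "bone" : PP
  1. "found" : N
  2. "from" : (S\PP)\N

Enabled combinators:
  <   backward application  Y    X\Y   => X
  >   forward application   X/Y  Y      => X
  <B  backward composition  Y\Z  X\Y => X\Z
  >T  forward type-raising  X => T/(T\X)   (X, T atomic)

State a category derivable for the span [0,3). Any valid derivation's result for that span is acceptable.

S

[0,3] S   >
  [0,1] S/(S\PP)   >T
    [0,1] "bone" : PP
  [1,3] S\PP   <
    [1,2] "found" : N
    [2,3] "from" : (S\PP)\N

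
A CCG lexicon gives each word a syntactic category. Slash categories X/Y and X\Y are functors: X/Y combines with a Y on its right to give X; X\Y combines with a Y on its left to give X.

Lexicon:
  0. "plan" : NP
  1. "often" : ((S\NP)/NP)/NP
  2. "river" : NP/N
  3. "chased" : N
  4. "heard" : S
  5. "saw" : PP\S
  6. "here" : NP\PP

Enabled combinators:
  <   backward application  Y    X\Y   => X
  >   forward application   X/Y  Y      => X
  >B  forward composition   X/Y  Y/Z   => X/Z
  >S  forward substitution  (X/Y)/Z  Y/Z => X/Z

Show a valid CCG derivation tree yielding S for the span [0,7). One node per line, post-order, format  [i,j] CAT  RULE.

[0,1] NP  lex  "plan"
[1,2] ((S\NP)/NP)/NP  lex  "often"
[2,3] NP/N  lex  "river"
[3,4] N  lex  "chased"
[2,4] NP  >  k=3
[1,4] (S\NP)/NP  >  k=2
[4,5] S  lex  "heard"
[5,6] PP\S  lex  "saw"
[4,6] PP  <  k=5
[6,7] NP\PP  lex  "here"
[4,7] NP  <  k=6
[1,7] S\NP  >  k=4
[0,7] S  <  k=1

[0,7] S   <
  [0,1] "plan" : NP
  [1,7] S\NP   >
    [1,4] (S\NP)/NP   >
      [1,2] "often" : ((S\NP)/NP)/NP
      [2,4] NP   >
        [2,3] "river" : NP/N
        [3,4] "chased" : N
    [4,7] NP   <
      [4,6] PP   <
        [4,5] "heard" : S
        [5,6] "saw" : PP\S
      [6,7] "here" : NP\PP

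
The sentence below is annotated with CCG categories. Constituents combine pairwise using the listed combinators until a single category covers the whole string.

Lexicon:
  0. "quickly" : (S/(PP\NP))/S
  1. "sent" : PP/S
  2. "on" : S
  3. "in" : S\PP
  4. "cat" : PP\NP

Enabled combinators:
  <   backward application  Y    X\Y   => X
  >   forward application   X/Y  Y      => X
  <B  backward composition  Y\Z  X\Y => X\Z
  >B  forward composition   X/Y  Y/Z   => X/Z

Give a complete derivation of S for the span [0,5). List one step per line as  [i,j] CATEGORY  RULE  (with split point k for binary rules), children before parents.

[0,5] S   >
  [0,4] S/(PP\NP)   >
    [0,1] "quickly" : (S/(PP\NP))/S
    [1,4] S   <
      [1,3] PP   >
        [1,2] "sent" : PP/S
        [2,3] "on" : S
      [3,4] "in" : S\PP
  [4,5] "cat" : PP\NP

[0,1] (S/(PP\NP))/S  lex  "quickly"
[1,2] PP/S  lex  "sent"
[2,3] S  lex  "on"
[1,3] PP  >  k=2
[3,4] S\PP  lex  "in"
[1,4] S  <  k=3
[0,4] S/(PP\NP)  >  k=1
[4,5] PP\NP  lex  "cat"
[0,5] S  >  k=4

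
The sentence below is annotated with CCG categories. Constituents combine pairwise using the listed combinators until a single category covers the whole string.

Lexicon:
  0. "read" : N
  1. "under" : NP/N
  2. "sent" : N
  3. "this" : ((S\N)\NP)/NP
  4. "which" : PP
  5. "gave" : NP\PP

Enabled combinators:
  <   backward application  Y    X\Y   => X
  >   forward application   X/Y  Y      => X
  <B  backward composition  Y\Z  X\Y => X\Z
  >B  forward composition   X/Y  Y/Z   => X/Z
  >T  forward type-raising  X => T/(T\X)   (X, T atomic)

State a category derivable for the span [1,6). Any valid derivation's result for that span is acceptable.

S\N

[0,6] S   <
  [0,1] "read" : N
  [1,6] S\N   <
    [1,3] NP   >
      [1,2] "under" : NP/N
      [2,3] "sent" : N
    [3,6] (S\N)\NP   >
      [3,4] "this" : ((S\N)\NP)/NP
      [4,6] NP   >
        [4,5] NP/(NP\PP)   >T
          [4,5] "which" : PP
        [5,6] "gave" : NP\PP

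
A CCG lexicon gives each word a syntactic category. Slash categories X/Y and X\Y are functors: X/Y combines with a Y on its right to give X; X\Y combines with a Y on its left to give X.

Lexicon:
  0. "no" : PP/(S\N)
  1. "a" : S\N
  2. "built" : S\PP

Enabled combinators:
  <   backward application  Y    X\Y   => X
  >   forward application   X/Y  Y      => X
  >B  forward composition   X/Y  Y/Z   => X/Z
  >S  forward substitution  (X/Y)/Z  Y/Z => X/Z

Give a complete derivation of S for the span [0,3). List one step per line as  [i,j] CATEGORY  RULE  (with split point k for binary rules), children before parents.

[0,3] S   <
  [0,2] PP   >
    [0,1] "no" : PP/(S\N)
    [1,2] "a" : S\N
  [2,3] "built" : S\PP

[0,1] PP/(S\N)  lex  "no"
[1,2] S\N  lex  "a"
[0,2] PP  >  k=1
[2,3] S\PP  lex  "built"
[0,3] S  <  k=2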